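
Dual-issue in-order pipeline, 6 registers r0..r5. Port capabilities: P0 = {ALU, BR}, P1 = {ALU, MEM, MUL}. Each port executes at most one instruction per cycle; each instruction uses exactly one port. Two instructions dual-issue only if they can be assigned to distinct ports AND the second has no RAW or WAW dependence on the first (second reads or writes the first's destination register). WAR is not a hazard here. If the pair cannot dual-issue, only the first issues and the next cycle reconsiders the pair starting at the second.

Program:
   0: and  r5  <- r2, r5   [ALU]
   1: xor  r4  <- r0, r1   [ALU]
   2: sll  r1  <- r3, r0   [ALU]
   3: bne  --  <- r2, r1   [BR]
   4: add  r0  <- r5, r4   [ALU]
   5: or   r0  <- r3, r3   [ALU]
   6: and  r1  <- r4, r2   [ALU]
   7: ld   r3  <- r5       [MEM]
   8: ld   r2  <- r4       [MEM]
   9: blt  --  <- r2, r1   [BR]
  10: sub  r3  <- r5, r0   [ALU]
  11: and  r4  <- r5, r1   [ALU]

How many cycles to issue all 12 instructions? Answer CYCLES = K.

CYCLES = 8

  cy0 -> i0+i1 (and.ALU/xor.ALU) dual
  cy1 -> i2 (sll.ALU) RAW r1
  cy2 -> i3+i4 (bne.BR/add.ALU) dual
  cy3 -> i5+i6 (or.ALU/and.ALU) dual
  cy4 -> i7 (ld.MEM) no-port MEM/MEM
  cy5 -> i8 (ld.MEM) RAW r2
  cy6 -> i9+i10 (blt.BR/sub.ALU) dual
  cy7 -> i11 (and.ALU) tail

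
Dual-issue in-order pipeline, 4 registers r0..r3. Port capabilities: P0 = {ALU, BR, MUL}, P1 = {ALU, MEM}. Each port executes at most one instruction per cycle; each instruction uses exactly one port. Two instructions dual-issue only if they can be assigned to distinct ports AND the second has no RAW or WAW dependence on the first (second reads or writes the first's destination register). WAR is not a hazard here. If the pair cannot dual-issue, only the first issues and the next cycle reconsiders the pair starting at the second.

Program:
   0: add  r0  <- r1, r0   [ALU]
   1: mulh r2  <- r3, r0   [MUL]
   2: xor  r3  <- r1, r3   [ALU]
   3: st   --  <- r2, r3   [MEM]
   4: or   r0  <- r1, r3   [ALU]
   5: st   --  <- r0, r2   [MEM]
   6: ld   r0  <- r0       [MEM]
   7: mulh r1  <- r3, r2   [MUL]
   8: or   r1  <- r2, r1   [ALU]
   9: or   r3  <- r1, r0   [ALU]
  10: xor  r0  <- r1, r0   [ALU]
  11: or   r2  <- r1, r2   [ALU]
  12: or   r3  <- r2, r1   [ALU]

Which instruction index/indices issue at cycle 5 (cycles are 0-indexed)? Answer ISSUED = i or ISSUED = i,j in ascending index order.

[0] i0  add  -- RAW r0
[1] i1,i2  mulh xor  -- pair
[2] i3,i4  st or  -- pair
[3] i5  st  -- no-port MEM/MEM
[4] i6,i7  ld mulh  -- pair
[5] i8  or  -- RAW r1
[6] i9,i10  or xor  -- pair
[7] i11  or  -- RAW r2
[8] i12  or  -- tail

ISSUED = 8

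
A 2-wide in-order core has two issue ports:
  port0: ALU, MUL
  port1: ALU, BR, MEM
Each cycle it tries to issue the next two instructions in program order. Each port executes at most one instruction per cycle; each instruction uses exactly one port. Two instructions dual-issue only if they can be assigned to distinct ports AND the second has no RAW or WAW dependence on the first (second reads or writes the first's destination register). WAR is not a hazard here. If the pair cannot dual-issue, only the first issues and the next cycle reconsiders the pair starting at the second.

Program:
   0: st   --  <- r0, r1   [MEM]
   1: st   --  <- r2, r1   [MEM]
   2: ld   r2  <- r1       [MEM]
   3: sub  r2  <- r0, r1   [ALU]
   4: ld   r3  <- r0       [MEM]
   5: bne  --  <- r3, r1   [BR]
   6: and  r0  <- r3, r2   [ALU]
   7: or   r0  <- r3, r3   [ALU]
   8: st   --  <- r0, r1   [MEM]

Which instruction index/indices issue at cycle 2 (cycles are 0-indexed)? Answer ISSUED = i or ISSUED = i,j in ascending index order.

ISSUED = 2

[0] i0  st  -- no-port MEM/MEM
[1] i1  st  -- no-port MEM/MEM
[2] i2  ld  -- WAW r2
[3] i3,i4  sub;ld  -- dual
[4] i5,i6  bne;and  -- dual
[5] i7  or  -- RAW r0
[6] i8  st  -- tail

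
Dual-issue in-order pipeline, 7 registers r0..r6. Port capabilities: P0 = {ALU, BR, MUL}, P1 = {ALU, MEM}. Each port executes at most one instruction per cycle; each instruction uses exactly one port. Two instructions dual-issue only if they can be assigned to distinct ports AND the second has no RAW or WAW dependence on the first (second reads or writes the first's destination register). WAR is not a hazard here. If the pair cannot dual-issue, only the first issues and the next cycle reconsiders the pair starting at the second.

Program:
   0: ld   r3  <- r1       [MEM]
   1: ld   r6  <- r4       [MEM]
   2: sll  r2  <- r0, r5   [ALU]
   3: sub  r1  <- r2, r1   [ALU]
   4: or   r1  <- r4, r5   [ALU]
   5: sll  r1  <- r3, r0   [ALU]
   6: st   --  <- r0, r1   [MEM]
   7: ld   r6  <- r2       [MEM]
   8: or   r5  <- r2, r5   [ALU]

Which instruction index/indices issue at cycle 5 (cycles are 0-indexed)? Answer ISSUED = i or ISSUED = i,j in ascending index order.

  cy0 -> i0 (ld) no-port MEM/MEM
  cy1 -> i1/i2 (ld;sll) 2-wide
  cy2 -> i3 (sub) WAW r1
  cy3 -> i4 (or) WAW r1
  cy4 -> i5 (sll) RAW r1
  cy5 -> i6 (st) no-port MEM/MEM
  cy6 -> i7/i8 (ld;or) 2-wide

ISSUED = 6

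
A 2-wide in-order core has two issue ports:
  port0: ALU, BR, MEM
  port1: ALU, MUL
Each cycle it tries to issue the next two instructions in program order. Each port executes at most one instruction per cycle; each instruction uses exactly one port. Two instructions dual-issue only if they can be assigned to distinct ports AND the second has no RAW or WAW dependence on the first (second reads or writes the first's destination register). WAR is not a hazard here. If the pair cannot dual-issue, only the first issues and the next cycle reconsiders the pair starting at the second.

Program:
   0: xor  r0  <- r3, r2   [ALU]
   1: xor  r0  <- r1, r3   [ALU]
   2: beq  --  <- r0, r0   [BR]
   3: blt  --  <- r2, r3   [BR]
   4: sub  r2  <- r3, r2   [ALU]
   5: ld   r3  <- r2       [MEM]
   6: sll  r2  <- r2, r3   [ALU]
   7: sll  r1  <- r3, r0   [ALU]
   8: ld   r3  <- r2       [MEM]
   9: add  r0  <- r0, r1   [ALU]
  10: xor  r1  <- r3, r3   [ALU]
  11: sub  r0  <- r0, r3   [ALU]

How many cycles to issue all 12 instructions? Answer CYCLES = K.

CYCLES = 8

  cy0 -> i0 (xor.ALU) WAW r0
  cy1 -> i1 (xor.ALU) RAW r0
  cy2 -> i2 (beq.BR) no-port BR/BR
  cy3 -> i3+i4 (blt.BR+sub.ALU) 2-wide
  cy4 -> i5 (ld.MEM) RAW r3
  cy5 -> i6+i7 (sll.ALU+sll.ALU) 2-wide
  cy6 -> i8+i9 (ld.MEM+add.ALU) 2-wide
  cy7 -> i10+i11 (xor.ALU+sub.ALU) 2-wide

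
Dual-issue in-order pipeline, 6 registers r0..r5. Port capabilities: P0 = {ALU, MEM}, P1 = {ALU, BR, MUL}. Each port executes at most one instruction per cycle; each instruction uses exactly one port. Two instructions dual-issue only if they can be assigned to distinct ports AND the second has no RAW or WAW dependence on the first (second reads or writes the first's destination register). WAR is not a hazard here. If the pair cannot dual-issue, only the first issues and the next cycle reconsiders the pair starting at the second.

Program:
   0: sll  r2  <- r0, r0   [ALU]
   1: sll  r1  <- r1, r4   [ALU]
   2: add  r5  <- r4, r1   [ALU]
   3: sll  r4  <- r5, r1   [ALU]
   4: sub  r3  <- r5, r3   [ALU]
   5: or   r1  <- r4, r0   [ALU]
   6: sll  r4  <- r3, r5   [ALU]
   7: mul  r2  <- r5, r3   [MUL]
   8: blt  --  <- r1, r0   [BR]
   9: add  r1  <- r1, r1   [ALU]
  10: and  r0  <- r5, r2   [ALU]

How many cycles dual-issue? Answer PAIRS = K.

  cy0 -> i0&i1 (sll.ALU/sll.ALU) dual
  cy1 -> i2 (add.ALU) RAW r5
  cy2 -> i3&i4 (sll.ALU/sub.ALU) dual
  cy3 -> i5&i6 (or.ALU/sll.ALU) dual
  cy4 -> i7 (mul.MUL) no-port MUL/BR
  cy5 -> i8&i9 (blt.BR/add.ALU) dual
  cy6 -> i10 (and.ALU) tail

PAIRS = 4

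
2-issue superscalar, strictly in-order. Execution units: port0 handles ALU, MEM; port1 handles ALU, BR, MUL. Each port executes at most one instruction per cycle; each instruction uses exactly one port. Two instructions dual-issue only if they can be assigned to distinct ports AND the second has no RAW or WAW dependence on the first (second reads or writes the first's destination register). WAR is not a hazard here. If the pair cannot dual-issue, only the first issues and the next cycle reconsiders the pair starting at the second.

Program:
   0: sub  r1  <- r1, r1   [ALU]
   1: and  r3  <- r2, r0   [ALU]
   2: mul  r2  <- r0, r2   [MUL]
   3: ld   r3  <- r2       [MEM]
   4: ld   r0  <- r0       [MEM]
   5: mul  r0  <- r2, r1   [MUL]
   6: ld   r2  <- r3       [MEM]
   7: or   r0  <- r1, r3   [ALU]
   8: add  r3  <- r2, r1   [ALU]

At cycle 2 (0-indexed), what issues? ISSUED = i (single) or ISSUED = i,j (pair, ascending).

ISSUED = 3

c0: i0&i1 sub;and  dual
c1: i2 mul  RAW r2
c2: i3 ld  no-port MEM/MEM
c3: i4 ld  WAW r0
c4: i5&i6 mul;ld  dual
c5: i7&i8 or;add  dual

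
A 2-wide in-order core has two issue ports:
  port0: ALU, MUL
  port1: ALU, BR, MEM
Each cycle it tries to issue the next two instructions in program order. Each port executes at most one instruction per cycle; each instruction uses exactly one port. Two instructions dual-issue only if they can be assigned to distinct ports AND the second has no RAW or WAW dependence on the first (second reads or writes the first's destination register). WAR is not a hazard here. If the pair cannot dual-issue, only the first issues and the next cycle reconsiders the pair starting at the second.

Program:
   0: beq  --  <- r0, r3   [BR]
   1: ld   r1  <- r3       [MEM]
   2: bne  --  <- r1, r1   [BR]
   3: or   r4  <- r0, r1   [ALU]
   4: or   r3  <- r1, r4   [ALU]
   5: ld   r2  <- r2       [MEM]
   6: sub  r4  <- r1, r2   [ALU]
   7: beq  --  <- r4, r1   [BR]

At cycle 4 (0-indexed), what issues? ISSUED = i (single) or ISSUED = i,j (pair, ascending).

t=0 i0:beq.BR ; no-port BR/MEM
t=1 i1:ld.MEM ; no-port MEM/BR
t=2 i2/i3:bne.BR or.ALU ; 2-wide
t=3 i4/i5:or.ALU ld.MEM ; 2-wide
t=4 i6:sub.ALU ; RAW r4
t=5 i7:beq.BR ; tail

ISSUED = 6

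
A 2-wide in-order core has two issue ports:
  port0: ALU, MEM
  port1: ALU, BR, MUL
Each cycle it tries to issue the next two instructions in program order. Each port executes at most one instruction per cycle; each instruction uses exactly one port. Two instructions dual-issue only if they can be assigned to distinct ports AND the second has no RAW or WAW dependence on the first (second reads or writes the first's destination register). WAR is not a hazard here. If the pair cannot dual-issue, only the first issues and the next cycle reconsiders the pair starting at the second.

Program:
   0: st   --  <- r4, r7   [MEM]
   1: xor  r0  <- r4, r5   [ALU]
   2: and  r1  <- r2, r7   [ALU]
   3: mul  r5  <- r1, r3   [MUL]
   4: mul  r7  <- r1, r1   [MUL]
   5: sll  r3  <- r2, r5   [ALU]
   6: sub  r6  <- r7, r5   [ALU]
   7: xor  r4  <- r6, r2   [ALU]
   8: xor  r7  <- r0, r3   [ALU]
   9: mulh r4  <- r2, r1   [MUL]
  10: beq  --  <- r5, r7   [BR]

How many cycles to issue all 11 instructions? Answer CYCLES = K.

  cy0 -> i0+i1 (st/xor) dual
  cy1 -> i2 (and) RAW r1
  cy2 -> i3 (mul) no-port MUL/MUL
  cy3 -> i4+i5 (mul/sll) dual
  cy4 -> i6 (sub) RAW r6
  cy5 -> i7+i8 (xor/xor) dual
  cy6 -> i9 (mulh) no-port MUL/BR
  cy7 -> i10 (beq) tail

CYCLES = 8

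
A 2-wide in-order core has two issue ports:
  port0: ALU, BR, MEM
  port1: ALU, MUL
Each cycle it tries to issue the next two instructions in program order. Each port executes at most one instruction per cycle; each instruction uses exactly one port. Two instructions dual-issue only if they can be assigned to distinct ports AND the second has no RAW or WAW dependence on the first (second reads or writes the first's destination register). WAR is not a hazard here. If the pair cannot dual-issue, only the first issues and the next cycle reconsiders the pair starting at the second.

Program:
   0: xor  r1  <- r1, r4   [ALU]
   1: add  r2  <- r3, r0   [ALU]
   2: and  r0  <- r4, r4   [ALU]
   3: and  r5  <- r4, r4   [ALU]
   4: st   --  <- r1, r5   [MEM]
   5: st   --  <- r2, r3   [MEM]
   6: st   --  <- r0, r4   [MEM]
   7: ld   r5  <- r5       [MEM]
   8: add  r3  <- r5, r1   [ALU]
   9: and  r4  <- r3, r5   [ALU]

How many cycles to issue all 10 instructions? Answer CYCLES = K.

0. xor+add @i0,i1  | dual
1. and+and @i2,i3  | dual
2. st @i4  | no-port MEM/MEM
3. st @i5  | no-port MEM/MEM
4. st @i6  | no-port MEM/MEM
5. ld @i7  | RAW r5
6. add @i8  | RAW r3
7. and @i9  | tail

CYCLES = 8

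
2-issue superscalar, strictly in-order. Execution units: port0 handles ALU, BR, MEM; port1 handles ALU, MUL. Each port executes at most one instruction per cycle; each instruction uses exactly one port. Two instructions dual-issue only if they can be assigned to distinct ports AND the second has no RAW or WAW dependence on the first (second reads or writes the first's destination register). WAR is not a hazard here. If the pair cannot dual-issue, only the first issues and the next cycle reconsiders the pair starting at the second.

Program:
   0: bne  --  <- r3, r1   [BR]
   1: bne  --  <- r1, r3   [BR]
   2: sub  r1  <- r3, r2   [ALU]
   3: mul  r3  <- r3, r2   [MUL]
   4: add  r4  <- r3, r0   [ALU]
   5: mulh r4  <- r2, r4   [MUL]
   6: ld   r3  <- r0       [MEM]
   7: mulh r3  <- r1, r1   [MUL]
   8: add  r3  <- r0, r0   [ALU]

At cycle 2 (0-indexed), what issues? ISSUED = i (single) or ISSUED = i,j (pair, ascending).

ISSUED = 3

0. bne @i0  | no-port BR/BR
1. bne;sub @i1&i2  | dual
2. mul @i3  | RAW r3
3. add @i4  | RAW+WAW r4
4. mulh;ld @i5&i6  | dual
5. mulh @i7  | WAW r3
6. add @i8  | tail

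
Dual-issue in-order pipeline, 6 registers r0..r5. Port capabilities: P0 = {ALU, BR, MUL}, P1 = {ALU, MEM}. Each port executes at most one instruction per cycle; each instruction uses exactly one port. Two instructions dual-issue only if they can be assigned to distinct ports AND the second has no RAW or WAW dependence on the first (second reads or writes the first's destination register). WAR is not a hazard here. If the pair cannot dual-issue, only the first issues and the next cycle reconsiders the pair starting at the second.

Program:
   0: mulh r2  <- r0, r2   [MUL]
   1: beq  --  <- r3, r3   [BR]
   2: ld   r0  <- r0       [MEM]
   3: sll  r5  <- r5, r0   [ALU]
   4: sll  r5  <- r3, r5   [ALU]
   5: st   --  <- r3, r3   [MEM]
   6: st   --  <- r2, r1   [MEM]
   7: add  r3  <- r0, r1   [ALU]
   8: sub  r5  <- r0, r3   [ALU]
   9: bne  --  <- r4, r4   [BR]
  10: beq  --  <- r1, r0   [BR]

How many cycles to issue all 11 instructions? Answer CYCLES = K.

CYCLES = 7

0. mulh @i0  | no-port MUL/BR
1. beq/ld @i1/i2  | pair
2. sll @i3  | RAW+WAW r5
3. sll/st @i4/i5  | pair
4. st/add @i6/i7  | pair
5. sub/bne @i8/i9  | pair
6. beq @i10  | tail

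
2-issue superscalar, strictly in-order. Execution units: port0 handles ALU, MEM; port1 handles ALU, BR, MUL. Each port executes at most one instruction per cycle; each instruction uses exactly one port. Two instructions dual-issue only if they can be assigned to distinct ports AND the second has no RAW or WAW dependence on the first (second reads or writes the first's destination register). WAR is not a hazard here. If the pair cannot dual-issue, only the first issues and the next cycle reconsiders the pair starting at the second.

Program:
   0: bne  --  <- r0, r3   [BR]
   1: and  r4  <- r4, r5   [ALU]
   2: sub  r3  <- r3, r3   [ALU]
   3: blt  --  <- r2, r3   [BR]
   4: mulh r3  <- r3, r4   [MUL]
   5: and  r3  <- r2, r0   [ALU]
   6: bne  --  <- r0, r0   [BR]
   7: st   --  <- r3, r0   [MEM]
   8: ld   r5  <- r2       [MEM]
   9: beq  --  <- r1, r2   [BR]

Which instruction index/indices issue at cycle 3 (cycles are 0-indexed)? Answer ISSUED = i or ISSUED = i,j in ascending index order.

ISSUED = 4

  cy0 -> i0/i1 (bne/and) 2-wide
  cy1 -> i2 (sub) RAW r3
  cy2 -> i3 (blt) no-port BR/MUL
  cy3 -> i4 (mulh) WAW r3
  cy4 -> i5/i6 (and/bne) 2-wide
  cy5 -> i7 (st) no-port MEM/MEM
  cy6 -> i8/i9 (ld/beq) 2-wide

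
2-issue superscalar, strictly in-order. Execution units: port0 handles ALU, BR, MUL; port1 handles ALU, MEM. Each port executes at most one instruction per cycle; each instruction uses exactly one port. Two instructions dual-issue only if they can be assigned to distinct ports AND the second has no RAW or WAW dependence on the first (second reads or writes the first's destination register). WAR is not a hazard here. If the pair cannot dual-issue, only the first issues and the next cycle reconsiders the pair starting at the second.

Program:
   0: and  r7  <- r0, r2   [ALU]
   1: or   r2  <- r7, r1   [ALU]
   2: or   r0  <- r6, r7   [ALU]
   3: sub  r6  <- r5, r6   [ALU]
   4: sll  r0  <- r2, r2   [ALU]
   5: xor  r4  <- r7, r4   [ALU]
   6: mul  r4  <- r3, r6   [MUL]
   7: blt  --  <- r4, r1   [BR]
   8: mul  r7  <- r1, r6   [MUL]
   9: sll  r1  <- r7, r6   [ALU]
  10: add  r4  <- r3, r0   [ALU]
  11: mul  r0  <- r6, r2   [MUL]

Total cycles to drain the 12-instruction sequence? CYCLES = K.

CYCLES = 9

t=0 i0:and.ALU ; RAW r7
t=1 i1+i2:or.ALU or.ALU ; 2-wide
t=2 i3+i4:sub.ALU sll.ALU ; 2-wide
t=3 i5:xor.ALU ; WAW r4
t=4 i6:mul.MUL ; no-port MUL/BR
t=5 i7:blt.BR ; no-port BR/MUL
t=6 i8:mul.MUL ; RAW r7
t=7 i9+i10:sll.ALU add.ALU ; 2-wide
t=8 i11:mul.MUL ; tail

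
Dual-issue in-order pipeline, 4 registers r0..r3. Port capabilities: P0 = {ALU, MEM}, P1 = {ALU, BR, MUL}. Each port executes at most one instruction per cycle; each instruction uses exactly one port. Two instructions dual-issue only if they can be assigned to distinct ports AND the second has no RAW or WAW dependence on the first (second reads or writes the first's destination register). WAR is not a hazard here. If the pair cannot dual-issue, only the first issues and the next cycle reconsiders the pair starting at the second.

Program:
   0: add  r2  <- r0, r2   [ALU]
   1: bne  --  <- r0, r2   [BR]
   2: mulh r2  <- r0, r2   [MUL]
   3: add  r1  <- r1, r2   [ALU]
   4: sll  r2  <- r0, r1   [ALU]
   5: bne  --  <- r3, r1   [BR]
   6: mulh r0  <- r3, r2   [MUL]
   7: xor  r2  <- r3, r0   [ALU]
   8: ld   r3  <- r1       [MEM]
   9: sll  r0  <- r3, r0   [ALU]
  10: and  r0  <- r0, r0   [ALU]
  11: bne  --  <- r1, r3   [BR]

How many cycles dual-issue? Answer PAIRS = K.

#0 head=0: add i0 RAW r2
#1 head=1: bne i1 no-port BR/MUL
#2 head=2: mulh i2 RAW r2
#3 head=3: add i3 RAW r1
#4 head=4: sll/bne i4&i5 pair
#5 head=6: mulh i6 RAW r0
#6 head=7: xor/ld i7&i8 pair
#7 head=9: sll i9 RAW+WAW r0
#8 head=10: and/bne i10&i11 pair

PAIRS = 3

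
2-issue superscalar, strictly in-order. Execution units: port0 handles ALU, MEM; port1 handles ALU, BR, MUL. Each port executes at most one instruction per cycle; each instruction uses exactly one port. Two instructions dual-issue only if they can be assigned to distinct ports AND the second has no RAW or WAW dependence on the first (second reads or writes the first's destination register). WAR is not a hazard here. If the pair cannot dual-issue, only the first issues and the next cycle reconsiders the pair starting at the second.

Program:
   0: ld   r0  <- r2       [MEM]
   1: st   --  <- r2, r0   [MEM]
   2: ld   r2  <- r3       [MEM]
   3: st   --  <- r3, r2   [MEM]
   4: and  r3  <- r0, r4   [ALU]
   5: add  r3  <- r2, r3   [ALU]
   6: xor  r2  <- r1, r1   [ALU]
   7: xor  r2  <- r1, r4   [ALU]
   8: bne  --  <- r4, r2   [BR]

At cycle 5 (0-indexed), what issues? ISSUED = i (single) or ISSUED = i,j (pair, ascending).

ISSUED = 7

[0] i0  ld  -- no-port MEM/MEM
[1] i1  st  -- no-port MEM/MEM
[2] i2  ld  -- no-port MEM/MEM
[3] i3&i4  st+and  -- 2-wide
[4] i5&i6  add+xor  -- 2-wide
[5] i7  xor  -- RAW r2
[6] i8  bne  -- tail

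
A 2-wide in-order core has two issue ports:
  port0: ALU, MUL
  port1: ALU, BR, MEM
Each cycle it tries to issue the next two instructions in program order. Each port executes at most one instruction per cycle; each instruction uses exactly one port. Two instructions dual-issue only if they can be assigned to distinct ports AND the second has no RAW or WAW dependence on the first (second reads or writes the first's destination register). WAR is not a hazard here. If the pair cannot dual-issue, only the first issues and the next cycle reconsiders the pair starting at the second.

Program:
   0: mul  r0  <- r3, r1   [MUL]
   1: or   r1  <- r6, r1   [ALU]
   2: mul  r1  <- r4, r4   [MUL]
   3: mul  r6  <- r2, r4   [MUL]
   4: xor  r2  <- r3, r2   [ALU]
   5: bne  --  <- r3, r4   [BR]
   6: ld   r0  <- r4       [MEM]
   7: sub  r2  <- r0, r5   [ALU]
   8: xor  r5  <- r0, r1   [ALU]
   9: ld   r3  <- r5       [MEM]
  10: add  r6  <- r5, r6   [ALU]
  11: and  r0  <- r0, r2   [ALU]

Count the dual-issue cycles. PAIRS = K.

0. mul;or @i0&i1  | 2-wide
1. mul @i2  | no-port MUL/MUL
2. mul;xor @i3&i4  | 2-wide
3. bne @i5  | no-port BR/MEM
4. ld @i6  | RAW r0
5. sub;xor @i7&i8  | 2-wide
6. ld;add @i9&i10  | 2-wide
7. and @i11  | tail

PAIRS = 4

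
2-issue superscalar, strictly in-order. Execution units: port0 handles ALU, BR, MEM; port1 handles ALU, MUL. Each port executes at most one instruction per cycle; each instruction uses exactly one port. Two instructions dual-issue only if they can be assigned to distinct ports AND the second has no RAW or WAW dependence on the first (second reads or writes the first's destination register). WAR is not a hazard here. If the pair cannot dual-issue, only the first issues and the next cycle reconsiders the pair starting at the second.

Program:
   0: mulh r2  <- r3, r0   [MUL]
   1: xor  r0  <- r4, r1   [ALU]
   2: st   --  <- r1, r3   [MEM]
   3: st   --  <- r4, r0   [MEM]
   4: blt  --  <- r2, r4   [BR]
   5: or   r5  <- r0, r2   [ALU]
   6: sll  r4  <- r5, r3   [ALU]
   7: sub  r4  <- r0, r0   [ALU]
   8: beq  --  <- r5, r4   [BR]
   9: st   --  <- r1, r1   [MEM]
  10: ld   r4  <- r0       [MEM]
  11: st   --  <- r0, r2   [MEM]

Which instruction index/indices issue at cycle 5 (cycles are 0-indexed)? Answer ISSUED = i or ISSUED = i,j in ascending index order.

ISSUED = 7

t=0 i0/i1:mulh.MUL/xor.ALU ; 2-wide
t=1 i2:st.MEM ; no-port MEM/MEM
t=2 i3:st.MEM ; no-port MEM/BR
t=3 i4/i5:blt.BR/or.ALU ; 2-wide
t=4 i6:sll.ALU ; WAW r4
t=5 i7:sub.ALU ; RAW r4
t=6 i8:beq.BR ; no-port BR/MEM
t=7 i9:st.MEM ; no-port MEM/MEM
t=8 i10:ld.MEM ; no-port MEM/MEM
t=9 i11:st.MEM ; tail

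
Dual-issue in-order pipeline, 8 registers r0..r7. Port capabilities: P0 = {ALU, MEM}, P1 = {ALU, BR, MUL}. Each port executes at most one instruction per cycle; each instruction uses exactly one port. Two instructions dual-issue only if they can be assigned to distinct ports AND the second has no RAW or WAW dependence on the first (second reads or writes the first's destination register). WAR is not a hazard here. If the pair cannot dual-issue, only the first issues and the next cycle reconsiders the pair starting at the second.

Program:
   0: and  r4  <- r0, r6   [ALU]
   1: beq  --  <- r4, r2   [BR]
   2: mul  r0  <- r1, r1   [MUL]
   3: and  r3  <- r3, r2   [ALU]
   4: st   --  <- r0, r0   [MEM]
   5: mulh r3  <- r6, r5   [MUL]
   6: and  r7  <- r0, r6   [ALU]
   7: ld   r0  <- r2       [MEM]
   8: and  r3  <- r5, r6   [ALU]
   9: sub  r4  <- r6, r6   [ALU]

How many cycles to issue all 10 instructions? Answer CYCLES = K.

c0: i0 and.ALU  RAW r4
c1: i1 beq.BR  no-port BR/MUL
c2: i2,i3 mul.MUL and.ALU  2-wide
c3: i4,i5 st.MEM mulh.MUL  2-wide
c4: i6,i7 and.ALU ld.MEM  2-wide
c5: i8,i9 and.ALU sub.ALU  2-wide

CYCLES = 6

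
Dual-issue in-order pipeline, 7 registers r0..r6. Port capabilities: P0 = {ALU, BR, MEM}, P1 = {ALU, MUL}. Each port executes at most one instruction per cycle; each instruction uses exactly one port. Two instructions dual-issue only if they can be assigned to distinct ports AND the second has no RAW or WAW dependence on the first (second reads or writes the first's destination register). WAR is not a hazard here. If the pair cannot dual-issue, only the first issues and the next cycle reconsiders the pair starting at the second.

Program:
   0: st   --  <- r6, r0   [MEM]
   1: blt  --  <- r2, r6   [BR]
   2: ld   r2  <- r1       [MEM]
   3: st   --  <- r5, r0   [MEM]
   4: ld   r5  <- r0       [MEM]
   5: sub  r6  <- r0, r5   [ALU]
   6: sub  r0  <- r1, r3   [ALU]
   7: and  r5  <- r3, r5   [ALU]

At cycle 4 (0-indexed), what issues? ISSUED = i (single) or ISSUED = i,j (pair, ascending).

t=0 i0:st.MEM ; no-port MEM/BR
t=1 i1:blt.BR ; no-port BR/MEM
t=2 i2:ld.MEM ; no-port MEM/MEM
t=3 i3:st.MEM ; no-port MEM/MEM
t=4 i4:ld.MEM ; RAW r5
t=5 i5+i6:sub.ALU/sub.ALU ; pair
t=6 i7:and.ALU ; tail

ISSUED = 4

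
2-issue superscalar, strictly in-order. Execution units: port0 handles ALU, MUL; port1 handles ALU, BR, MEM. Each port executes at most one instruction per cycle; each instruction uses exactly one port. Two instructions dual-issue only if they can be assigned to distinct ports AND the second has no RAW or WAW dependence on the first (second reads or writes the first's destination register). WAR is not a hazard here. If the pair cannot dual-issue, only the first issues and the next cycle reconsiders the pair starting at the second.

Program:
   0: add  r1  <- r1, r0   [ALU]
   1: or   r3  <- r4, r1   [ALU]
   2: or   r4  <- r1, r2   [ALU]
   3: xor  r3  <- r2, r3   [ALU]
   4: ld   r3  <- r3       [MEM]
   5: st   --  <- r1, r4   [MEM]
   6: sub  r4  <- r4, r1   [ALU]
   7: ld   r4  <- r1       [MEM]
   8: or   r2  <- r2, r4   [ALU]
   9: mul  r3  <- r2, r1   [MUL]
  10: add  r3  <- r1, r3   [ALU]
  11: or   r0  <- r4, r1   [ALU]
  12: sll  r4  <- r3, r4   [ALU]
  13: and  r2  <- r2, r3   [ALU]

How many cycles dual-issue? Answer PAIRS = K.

#0 head=0: add i0 RAW r1
#1 head=1: or;or i1+i2 2-wide
#2 head=3: xor i3 RAW+WAW r3
#3 head=4: ld i4 no-port MEM/MEM
#4 head=5: st;sub i5+i6 2-wide
#5 head=7: ld i7 RAW r4
#6 head=8: or i8 RAW r2
#7 head=9: mul i9 RAW+WAW r3
#8 head=10: add;or i10+i11 2-wide
#9 head=12: sll;and i12+i13 2-wide

PAIRS = 4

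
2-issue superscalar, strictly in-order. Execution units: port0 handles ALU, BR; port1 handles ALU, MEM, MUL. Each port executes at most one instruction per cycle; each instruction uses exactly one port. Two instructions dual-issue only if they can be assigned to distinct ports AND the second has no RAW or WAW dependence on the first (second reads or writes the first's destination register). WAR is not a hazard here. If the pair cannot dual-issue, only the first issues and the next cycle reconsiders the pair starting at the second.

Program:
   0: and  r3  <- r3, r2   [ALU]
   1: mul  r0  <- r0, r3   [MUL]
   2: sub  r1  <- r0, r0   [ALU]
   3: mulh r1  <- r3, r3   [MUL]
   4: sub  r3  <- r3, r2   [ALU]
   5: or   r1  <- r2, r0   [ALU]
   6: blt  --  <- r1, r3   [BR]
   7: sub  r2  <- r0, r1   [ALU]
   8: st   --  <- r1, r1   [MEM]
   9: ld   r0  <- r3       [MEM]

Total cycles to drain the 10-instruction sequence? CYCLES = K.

  cy0 -> i0 (and) RAW r3
  cy1 -> i1 (mul) RAW r0
  cy2 -> i2 (sub) WAW r1
  cy3 -> i3,i4 (mulh sub) pair
  cy4 -> i5 (or) RAW r1
  cy5 -> i6,i7 (blt sub) pair
  cy6 -> i8 (st) no-port MEM/MEM
  cy7 -> i9 (ld) tail

CYCLES = 8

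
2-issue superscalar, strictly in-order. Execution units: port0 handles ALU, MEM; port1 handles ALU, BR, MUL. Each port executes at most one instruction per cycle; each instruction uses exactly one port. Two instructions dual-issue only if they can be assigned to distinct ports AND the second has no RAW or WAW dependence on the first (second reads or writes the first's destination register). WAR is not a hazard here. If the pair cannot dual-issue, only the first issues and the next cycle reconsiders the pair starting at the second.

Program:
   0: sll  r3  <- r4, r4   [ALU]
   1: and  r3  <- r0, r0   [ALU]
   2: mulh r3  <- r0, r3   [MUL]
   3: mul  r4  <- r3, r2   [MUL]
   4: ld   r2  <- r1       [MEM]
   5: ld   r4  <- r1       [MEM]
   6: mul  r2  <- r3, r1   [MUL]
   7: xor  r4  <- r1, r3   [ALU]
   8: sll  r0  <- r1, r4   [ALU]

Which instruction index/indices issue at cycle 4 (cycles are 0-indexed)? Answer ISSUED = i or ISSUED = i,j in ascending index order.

t=0 i0:sll ; WAW r3
t=1 i1:and ; RAW+WAW r3
t=2 i2:mulh ; no-port MUL/MUL
t=3 i3,i4:mul/ld ; pair
t=4 i5,i6:ld/mul ; pair
t=5 i7:xor ; RAW r4
t=6 i8:sll ; tail

ISSUED = 5,6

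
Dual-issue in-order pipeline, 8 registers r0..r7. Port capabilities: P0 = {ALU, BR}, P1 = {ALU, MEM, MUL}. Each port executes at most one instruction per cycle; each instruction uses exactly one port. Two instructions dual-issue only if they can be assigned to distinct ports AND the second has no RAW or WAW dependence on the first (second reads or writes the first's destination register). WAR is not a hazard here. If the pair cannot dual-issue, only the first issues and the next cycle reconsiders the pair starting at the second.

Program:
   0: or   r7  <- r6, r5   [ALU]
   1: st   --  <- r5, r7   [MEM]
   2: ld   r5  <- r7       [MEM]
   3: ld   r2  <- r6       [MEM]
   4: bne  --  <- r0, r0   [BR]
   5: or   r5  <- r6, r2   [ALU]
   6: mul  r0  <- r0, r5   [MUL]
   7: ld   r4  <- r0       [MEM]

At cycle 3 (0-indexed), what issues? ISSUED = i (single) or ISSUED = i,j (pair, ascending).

#0 head=0: or i0 RAW r7
#1 head=1: st i1 no-port MEM/MEM
#2 head=2: ld i2 no-port MEM/MEM
#3 head=3: ld/bne i3,i4 2-wide
#4 head=5: or i5 RAW r5
#5 head=6: mul i6 no-port MUL/MEM
#6 head=7: ld i7 tail

ISSUED = 3,4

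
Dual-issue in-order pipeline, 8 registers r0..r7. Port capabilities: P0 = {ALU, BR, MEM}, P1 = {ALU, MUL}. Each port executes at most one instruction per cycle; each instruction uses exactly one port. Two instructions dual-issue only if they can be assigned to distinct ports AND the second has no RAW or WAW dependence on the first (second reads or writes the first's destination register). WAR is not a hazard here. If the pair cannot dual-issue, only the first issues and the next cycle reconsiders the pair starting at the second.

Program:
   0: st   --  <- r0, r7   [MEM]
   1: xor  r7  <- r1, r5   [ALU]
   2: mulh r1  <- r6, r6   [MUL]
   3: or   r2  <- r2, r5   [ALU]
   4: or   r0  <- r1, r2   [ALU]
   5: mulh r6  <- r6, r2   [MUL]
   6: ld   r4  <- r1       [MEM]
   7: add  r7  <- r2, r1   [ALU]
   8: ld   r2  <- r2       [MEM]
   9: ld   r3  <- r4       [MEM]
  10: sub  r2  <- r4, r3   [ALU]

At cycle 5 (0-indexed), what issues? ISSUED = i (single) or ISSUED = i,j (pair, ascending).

ISSUED = 9

[0] i0+i1  st xor  -- pair
[1] i2+i3  mulh or  -- pair
[2] i4+i5  or mulh  -- pair
[3] i6+i7  ld add  -- pair
[4] i8  ld  -- no-port MEM/MEM
[5] i9  ld  -- RAW r3
[6] i10  sub  -- tail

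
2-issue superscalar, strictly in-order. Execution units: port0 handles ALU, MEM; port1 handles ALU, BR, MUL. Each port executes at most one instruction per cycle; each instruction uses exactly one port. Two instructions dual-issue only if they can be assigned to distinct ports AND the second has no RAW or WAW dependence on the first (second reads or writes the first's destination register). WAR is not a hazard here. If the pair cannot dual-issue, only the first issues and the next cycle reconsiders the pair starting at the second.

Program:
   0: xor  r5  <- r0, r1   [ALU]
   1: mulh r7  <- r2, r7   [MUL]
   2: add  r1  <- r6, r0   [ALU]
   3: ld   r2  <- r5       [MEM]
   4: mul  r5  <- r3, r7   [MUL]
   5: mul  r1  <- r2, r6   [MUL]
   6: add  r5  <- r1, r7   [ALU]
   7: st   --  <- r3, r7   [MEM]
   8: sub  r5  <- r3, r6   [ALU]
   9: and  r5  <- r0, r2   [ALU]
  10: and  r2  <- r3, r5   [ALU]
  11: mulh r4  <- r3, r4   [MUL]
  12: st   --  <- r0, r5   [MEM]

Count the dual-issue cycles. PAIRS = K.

PAIRS = 4

  cy0 -> i0/i1 (xor+mulh) 2-wide
  cy1 -> i2/i3 (add+ld) 2-wide
  cy2 -> i4 (mul) no-port MUL/MUL
  cy3 -> i5 (mul) RAW r1
  cy4 -> i6/i7 (add+st) 2-wide
  cy5 -> i8 (sub) WAW r5
  cy6 -> i9 (and) RAW r5
  cy7 -> i10/i11 (and+mulh) 2-wide
  cy8 -> i12 (st) tail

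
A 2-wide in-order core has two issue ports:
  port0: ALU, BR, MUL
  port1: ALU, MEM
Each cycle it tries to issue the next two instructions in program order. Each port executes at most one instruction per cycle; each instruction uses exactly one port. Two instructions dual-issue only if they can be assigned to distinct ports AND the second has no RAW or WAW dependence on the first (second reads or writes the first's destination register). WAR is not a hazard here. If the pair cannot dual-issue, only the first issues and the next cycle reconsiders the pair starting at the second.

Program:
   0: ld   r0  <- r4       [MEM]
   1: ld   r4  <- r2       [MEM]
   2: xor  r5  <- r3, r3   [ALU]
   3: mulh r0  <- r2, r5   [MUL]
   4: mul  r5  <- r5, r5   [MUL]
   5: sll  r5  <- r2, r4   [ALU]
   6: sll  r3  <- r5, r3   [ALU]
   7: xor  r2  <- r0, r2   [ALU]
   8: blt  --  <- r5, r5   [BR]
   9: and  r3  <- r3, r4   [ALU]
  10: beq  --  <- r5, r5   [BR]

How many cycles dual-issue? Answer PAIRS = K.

[0] i0  ld.MEM  -- no-port MEM/MEM
[1] i1,i2  ld.MEM/xor.ALU  -- dual
[2] i3  mulh.MUL  -- no-port MUL/MUL
[3] i4  mul.MUL  -- WAW r5
[4] i5  sll.ALU  -- RAW r5
[5] i6,i7  sll.ALU/xor.ALU  -- dual
[6] i8,i9  blt.BR/and.ALU  -- dual
[7] i10  beq.BR  -- tail

PAIRS = 3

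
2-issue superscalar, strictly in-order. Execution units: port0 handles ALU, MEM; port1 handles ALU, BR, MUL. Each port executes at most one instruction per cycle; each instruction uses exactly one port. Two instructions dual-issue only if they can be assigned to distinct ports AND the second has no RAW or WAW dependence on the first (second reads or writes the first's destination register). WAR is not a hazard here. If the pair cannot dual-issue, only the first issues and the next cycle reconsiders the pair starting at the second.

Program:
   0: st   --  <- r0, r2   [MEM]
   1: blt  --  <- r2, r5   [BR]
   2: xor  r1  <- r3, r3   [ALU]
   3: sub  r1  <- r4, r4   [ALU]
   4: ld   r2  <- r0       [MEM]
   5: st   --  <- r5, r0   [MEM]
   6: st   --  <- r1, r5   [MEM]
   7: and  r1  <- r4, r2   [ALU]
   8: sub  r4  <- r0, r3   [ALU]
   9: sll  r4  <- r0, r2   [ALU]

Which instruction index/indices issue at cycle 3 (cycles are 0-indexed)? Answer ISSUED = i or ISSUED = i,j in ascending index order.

0. st blt @i0+i1  | dual
1. xor @i2  | WAW r1
2. sub ld @i3+i4  | dual
3. st @i5  | no-port MEM/MEM
4. st and @i6+i7  | dual
5. sub @i8  | WAW r4
6. sll @i9  | tail

ISSUED = 5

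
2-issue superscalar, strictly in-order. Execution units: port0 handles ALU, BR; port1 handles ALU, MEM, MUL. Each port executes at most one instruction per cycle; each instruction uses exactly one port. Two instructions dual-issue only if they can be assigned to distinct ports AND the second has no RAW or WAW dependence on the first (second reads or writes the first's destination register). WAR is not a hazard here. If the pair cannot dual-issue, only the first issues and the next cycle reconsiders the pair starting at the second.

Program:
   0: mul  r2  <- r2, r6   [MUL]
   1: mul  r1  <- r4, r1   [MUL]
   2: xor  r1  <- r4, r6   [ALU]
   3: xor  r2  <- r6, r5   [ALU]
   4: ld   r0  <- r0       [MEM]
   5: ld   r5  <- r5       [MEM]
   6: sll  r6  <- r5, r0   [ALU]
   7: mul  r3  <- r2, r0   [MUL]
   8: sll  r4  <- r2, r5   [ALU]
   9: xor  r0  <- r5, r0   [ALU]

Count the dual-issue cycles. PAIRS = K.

c0: i0 mul  no-port MUL/MUL
c1: i1 mul  WAW r1
c2: i2+i3 xor xor  pair
c3: i4 ld  no-port MEM/MEM
c4: i5 ld  RAW r5
c5: i6+i7 sll mul  pair
c6: i8+i9 sll xor  pair

PAIRS = 3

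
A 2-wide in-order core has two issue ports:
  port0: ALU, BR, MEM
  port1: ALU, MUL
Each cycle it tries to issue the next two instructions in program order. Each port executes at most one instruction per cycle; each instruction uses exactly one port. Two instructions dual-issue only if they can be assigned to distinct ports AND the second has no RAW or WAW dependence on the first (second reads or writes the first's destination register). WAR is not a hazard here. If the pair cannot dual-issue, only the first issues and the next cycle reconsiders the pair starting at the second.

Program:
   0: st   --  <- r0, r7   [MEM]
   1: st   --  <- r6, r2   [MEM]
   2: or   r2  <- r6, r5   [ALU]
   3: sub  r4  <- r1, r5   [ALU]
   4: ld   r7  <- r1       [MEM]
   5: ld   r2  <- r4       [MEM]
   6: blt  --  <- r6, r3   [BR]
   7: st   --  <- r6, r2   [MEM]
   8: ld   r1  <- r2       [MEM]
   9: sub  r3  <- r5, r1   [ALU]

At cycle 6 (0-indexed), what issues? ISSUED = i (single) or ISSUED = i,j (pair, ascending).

#0 head=0: st.MEM i0 no-port MEM/MEM
#1 head=1: st.MEM+or.ALU i1&i2 2-wide
#2 head=3: sub.ALU+ld.MEM i3&i4 2-wide
#3 head=5: ld.MEM i5 no-port MEM/BR
#4 head=6: blt.BR i6 no-port BR/MEM
#5 head=7: st.MEM i7 no-port MEM/MEM
#6 head=8: ld.MEM i8 RAW r1
#7 head=9: sub.ALU i9 tail

ISSUED = 8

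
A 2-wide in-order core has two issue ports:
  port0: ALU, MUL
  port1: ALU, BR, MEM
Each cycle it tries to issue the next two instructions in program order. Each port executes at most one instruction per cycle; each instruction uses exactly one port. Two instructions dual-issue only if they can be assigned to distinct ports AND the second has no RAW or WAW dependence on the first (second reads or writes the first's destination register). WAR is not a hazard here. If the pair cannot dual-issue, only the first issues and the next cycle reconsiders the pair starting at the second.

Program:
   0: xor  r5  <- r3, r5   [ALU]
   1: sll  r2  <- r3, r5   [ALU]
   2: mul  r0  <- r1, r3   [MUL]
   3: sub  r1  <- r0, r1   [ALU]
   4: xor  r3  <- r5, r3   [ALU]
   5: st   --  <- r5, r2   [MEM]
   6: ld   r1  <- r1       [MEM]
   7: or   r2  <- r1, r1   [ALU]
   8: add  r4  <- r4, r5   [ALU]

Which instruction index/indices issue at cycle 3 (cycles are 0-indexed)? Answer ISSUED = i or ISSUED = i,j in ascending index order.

[0] i0  xor  -- RAW r5
[1] i1&i2  sll/mul  -- pair
[2] i3&i4  sub/xor  -- pair
[3] i5  st  -- no-port MEM/MEM
[4] i6  ld  -- RAW r1
[5] i7&i8  or/add  -- pair

ISSUED = 5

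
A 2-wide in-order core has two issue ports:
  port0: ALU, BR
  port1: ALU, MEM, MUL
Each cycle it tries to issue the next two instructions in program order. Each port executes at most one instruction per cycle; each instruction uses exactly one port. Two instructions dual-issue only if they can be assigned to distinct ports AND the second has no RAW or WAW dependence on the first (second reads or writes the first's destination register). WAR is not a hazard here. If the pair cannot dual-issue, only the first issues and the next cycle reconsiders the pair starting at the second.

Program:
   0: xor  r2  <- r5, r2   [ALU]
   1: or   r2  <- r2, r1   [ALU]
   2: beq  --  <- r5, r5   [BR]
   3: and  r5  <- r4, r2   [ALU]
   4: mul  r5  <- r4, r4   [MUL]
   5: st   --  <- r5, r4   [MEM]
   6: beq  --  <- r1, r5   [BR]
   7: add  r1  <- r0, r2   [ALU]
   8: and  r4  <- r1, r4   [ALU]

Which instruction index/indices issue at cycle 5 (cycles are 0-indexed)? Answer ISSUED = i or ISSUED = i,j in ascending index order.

ISSUED = 7

0. xor.ALU @i0  | RAW+WAW r2
1. or.ALU+beq.BR @i1+i2  | pair
2. and.ALU @i3  | WAW r5
3. mul.MUL @i4  | no-port MUL/MEM
4. st.MEM+beq.BR @i5+i6  | pair
5. add.ALU @i7  | RAW r1
6. and.ALU @i8  | tail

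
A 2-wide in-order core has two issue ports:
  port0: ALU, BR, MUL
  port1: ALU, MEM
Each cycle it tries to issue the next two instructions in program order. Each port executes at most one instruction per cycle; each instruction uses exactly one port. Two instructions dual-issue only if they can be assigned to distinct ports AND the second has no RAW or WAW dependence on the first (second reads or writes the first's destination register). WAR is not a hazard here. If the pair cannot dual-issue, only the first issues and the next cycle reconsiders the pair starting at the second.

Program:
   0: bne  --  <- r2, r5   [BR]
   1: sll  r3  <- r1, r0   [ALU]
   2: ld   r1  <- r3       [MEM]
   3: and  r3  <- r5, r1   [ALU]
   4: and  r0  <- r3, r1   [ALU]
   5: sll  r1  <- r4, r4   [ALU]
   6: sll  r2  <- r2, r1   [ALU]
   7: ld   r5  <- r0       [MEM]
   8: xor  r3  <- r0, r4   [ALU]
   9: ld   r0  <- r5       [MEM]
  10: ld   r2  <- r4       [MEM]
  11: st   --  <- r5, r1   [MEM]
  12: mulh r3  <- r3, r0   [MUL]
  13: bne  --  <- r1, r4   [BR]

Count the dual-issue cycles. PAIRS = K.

PAIRS = 5

0. bne/sll @i0&i1  | dual
1. ld @i2  | RAW r1
2. and @i3  | RAW r3
3. and/sll @i4&i5  | dual
4. sll/ld @i6&i7  | dual
5. xor/ld @i8&i9  | dual
6. ld @i10  | no-port MEM/MEM
7. st/mulh @i11&i12  | dual
8. bne @i13  | tail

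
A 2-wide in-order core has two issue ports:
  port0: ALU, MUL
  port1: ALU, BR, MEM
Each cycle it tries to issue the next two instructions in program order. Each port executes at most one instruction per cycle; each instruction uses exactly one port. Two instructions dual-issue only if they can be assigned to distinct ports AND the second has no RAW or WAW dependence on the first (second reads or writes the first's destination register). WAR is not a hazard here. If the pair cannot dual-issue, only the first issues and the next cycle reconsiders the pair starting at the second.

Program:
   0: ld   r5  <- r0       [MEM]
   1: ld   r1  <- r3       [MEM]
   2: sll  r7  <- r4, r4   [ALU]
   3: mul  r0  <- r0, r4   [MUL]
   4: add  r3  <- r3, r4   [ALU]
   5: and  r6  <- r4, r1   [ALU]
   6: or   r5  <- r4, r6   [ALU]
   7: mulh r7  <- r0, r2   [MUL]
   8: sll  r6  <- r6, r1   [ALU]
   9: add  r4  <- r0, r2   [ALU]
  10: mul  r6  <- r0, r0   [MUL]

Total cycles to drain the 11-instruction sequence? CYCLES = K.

t=0 i0:ld.MEM ; no-port MEM/MEM
t=1 i1&i2:ld.MEM sll.ALU ; dual
t=2 i3&i4:mul.MUL add.ALU ; dual
t=3 i5:and.ALU ; RAW r6
t=4 i6&i7:or.ALU mulh.MUL ; dual
t=5 i8&i9:sll.ALU add.ALU ; dual
t=6 i10:mul.MUL ; tail

CYCLES = 7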